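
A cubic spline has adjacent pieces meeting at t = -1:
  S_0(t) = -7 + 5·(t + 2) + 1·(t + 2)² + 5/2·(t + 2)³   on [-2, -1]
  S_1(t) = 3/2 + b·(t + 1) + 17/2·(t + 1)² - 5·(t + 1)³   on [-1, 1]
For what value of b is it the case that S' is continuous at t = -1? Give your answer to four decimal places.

S_0'(t) = 5 + 2·(t + 2) + 15/2·(t + 2)², so S_0'(-1) = 29/2. On the right, S_1'(-1) = b, so b = 29/2.

14.5000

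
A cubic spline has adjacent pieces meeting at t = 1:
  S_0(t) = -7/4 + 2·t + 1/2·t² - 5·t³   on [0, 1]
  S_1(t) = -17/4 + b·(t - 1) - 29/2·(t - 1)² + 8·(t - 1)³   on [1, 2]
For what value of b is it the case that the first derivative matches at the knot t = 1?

S_0'(t) = 2 + 1·t - 15·t², so S_0'(1) = -12. On the right, S_1'(1) = b, so b = -12.

-12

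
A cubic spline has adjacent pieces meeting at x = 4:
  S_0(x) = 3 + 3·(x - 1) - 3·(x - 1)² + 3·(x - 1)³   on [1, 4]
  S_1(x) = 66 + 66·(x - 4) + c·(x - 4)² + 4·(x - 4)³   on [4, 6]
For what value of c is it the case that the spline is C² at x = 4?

24

S_0''(x) = -6 + 18·(x - 1), so S_0''(4) = 48. On the right, S_1''(4) = 2c, so c = 24.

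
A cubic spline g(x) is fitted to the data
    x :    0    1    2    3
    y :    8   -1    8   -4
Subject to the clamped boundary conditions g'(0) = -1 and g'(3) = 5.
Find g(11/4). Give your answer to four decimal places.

-3.0063

Put M_i = g'' at the i-th knot. Here h = (1, 1, 1) and Δ = (-9, 9, -12), so the interior equations h_(i-1)·M_(i-1) + 2(h_(i-1)+h_i)·M_i + h_i·M_(i+1) = 6(Δ_i − Δ_(i-1)) read
  1·M_0 + 4·M_1 + 1·M_2 = 6(Δ_1 - Δ_0) = 108
  1·M_1 + 4·M_2 + 1·M_3 = 6(Δ_2 - Δ_1) = -126
Clamped end conditions give two more equations: 2h_0·M_0 + h_0·M_1 = 6(Δ_0 - g'(0)) = -48 and h_2·M_2 + 2h_2·M_3 = 6(g'(3) - Δ_2) = 102.
Forward elimination and back-substitution give M_0 = -262/5, M_1 = 284/5, M_2 = -334/5, M_3 = 422/5.
On [2, 3], g(x) = 8 - 19/5·(x - 2) - 167/5·(x - 2)² + 126/5·(x - 2)³.
With (x - 2) = 3/4: g(11/4) = -481/160.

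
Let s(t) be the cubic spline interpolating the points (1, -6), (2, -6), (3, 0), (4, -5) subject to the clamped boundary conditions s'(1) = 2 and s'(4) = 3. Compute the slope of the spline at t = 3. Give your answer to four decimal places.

-1.0667

Write m_i for s''(x_i). With h_i = 1, 1, 1 and divided differences Δ_i = 0, 6, -5, the continuity of s' gives the tridiagonal system
  1·m_0 + 4·m_1 + 1·m_2 = 6(Δ_1 - Δ_0) = 36
  1·m_1 + 4·m_2 + 1·m_3 = 6(Δ_2 - Δ_1) = -66
Clamped end conditions give two more equations: 2h_0·m_0 + h_0·m_1 = 6(Δ_0 - s'(1)) = -12 and h_2·m_2 + 2h_2·m_3 = 6(s'(4) - Δ_2) = 48.
Hence m_0 = -248/15, m_1 = 316/15, m_2 = -476/15, m_3 = 598/15.
On [3, 4], s'(t) = b_2 + 2c_2·(t - 3) + 3d_2·(t - 3)² with b_2 = Δ_2 - h_2(2m_2 + m_3)/6 = -16/15, c_2 = m_2/2 = -238/15, d_2 = (m_3 - m_2)/(6h_2) = 179/15. So s'(3) = -16/15.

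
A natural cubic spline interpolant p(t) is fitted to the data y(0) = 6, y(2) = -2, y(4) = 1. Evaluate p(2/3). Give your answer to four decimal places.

2.5185

Write M_i for p''(x_i). With h_i = 2, 2 and divided differences Δ_i = -4, 3/2, the continuity of p' gives the tridiagonal system
  2·M_0 + 8·M_1 + 2·M_2 = 6(Δ_1 - Δ_0) = 33
Natural end conditions: M_0 = M_2 = 0.
Hence M_0 = 0, M_1 = 33/8, M_2 = 0.
On [0, 2], p(t) = 6 - 43/8·t + 0·t² + 11/32·t³.
With t = 2/3: p(2/3) = 68/27.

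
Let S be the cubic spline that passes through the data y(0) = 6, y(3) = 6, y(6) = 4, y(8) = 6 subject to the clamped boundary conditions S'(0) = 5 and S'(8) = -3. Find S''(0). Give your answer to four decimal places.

Put M_i = S'' at the i-th knot. Here h = (3, 3, 2) and Δ = (0, -2/3, 1), so the interior equations h_(i-1)·M_(i-1) + 2(h_(i-1)+h_i)·M_i + h_i·M_(i+1) = 6(Δ_i − Δ_(i-1)) read
  3·M_0 + 12·M_1 + 3·M_2 = 6(Δ_1 - Δ_0) = -4
  3·M_1 + 10·M_2 + 2·M_3 = 6(Δ_2 - Δ_1) = 10
Clamped end conditions give two more equations: 2h_0·M_0 + h_0·M_1 = 6(Δ_0 - S'(0)) = -30 and h_2·M_2 + 2h_2·M_3 = 6(S'(8) - Δ_2) = -24.
Solving: M_0 = -296/57, M_1 = 22/57, M_2 = 44/19, M_3 = -136/19.

-5.1930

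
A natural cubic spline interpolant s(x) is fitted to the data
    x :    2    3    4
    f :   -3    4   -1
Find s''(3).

-18

With σ_i denoting the second derivative at x_i, h_i = 1, 1, and Δ_i = (y_(i+1) − y_i)/h_i = 7, -5:
  1·σ_0 + 4·σ_1 + 1·σ_2 = 6(Δ_1 - Δ_0) = -72
Natural end conditions: σ_0 = σ_2 = 0.
Solving: σ_0 = 0, σ_1 = -18, σ_2 = 0.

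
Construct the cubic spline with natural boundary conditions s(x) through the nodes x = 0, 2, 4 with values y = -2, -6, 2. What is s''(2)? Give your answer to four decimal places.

4.5000

With σ_i denoting the second derivative at x_i, h_i = 2, 2, and Δ_i = (y_(i+1) − y_i)/h_i = -2, 4:
  2·σ_0 + 8·σ_1 + 2·σ_2 = 6(Δ_1 - Δ_0) = 36
Natural end conditions: σ_0 = σ_2 = 0.
Solving: σ_0 = 0, σ_1 = 9/2, σ_2 = 0.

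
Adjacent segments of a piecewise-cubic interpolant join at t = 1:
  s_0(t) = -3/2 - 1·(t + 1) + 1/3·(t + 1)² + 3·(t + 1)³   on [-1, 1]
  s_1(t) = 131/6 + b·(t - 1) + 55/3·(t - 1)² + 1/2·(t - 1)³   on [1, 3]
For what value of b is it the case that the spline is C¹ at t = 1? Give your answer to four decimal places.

s_0'(t) = -1 + 2/3·(t + 1) + 9·(t + 1)², so s_0'(1) = 109/3. On the right, s_1'(1) = b, so b = 109/3.

36.3333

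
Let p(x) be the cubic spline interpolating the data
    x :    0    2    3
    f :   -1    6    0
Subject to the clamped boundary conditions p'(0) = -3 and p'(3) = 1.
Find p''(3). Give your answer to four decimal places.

31.8333

Write M_i for p''(x_i). With h_i = 2, 1 and divided differences Δ_i = 7/2, -6, the continuity of p' gives the tridiagonal system
  2·M_0 + 6·M_1 + 1·M_2 = 6(Δ_1 - Δ_0) = -57
Clamped end conditions give two more equations: 2h_0·M_0 + h_0·M_1 = 6(Δ_0 - p'(0)) = 39 and h_1·M_1 + 2h_1·M_2 = 6(p'(3) - Δ_1) = 42.
Solving the tridiagonal system: M_0 = 247/12, M_1 = -65/3, M_2 = 191/6.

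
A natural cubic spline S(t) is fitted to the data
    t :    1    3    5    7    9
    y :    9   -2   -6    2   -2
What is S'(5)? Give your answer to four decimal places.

2.1875

With M_i denoting the second derivative at x_i, h_i = 2, 2, 2, 2, and Δ_i = (y_(i+1) − y_i)/h_i = -11/2, -2, 4, -2:
  2·M_0 + 8·M_1 + 2·M_2 = 6(Δ_1 - Δ_0) = 21
  2·M_1 + 8·M_2 + 2·M_3 = 6(Δ_2 - Δ_1) = 36
  2·M_2 + 8·M_3 + 2·M_4 = 6(Δ_3 - Δ_2) = -36
Natural end conditions: M_0 = M_4 = 0.
Solving the tridiagonal system: M_0 = 0, M_1 = 135/112, M_2 = 159/28, M_3 = -663/112, M_4 = 0.
On [5, 7], S'(t) = b_2 + 2c_2·(t - 5) + 3d_2·(t - 5)² with b_2 = Δ_2 - h_2(2M_2 + M_3)/6 = 35/16, c_2 = M_2/2 = 159/56, d_2 = (M_3 - M_2)/(6h_2) = -433/448. So S'(5) = 35/16.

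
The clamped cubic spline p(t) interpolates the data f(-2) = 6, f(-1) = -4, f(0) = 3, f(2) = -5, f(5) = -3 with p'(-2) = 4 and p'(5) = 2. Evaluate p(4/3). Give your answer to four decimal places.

-0.0313

Let m_i = p''(x_i). Step sizes h_i = 1, 1, 2, 3; slopes of the chords Δ_i = (y_(i+1) - y_i)/h_i = -10, 7, -4, 2/3.
  1·m_0 + 4·m_1 + 1·m_2 = 6(Δ_1 - Δ_0) = 102
  1·m_1 + 6·m_2 + 2·m_3 = 6(Δ_2 - Δ_1) = -66
  2·m_2 + 10·m_3 + 3·m_4 = 6(Δ_3 - Δ_2) = 28
Clamped end conditions give two more equations: 2h_0·m_0 + h_0·m_1 = 6(Δ_0 - p'(-2)) = -84 and h_3·m_3 + 2h_3·m_4 = 6(p'(5) - Δ_3) = 8.
Hence m_0 = -6827/104, m_1 = 2459/52, m_2 = -2237/104, m_3 = 205/26, m_4 = -407/156.
On [0, 2], p(t) = 3 + 401/52·t - 2237/208·t² + 1019/416·t³.
With t = 4/3: p(4/3) = -11/351.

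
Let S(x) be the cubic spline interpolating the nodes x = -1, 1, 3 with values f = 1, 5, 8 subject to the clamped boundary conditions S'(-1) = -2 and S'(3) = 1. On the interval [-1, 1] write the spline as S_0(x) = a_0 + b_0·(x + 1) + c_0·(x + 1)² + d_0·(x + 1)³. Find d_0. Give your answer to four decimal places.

-0.7813

With M_i denoting the second derivative at x_i, h_i = 2, 2, and Δ_i = (y_(i+1) − y_i)/h_i = 2, 3/2:
  2·M_0 + 8·M_1 + 2·M_2 = 6(Δ_1 - Δ_0) = -3
Clamped end conditions give two more equations: 2h_0·M_0 + h_0·M_1 = 6(Δ_0 - S'(-1)) = 24 and h_1·M_1 + 2h_1·M_2 = 6(S'(3) - Δ_1) = -3.
Forward elimination and back-substitution give M_0 = 57/8, M_1 = -9/4, M_2 = 3/8.
On [-1, 1], with S_0(x) = a_0 + b_0·(x + 1) + c_0·(x + 1)² + d_0·(x + 1)³: c_0 = M_0/2 = 57/16, d_0 = (M_1 - M_0)/(6h_0) = -25/32, b_0 = Δ_0 - h_0(2M_0 + M_1)/6 = -2.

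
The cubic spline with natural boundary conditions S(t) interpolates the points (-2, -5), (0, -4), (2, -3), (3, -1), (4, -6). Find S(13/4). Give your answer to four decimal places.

With m_i denoting the second derivative at x_i, h_i = 2, 2, 1, 1, and Δ_i = (y_(i+1) − y_i)/h_i = 1/2, 1/2, 2, -5:
  2·m_0 + 8·m_1 + 2·m_2 = 6(Δ_1 - Δ_0) = 0
  2·m_1 + 6·m_2 + 1·m_3 = 6(Δ_2 - Δ_1) = 9
  1·m_2 + 4·m_3 + 1·m_4 = 6(Δ_3 - Δ_2) = -42
Natural end conditions: m_0 = m_4 = 0.
Solving the tridiagonal system: m_0 = 0, m_1 = -13/14, m_2 = 26/7, m_3 = -80/7, m_4 = 0.
On [3, 4], S(t) = -1 - 25/21·(t - 3) - 40/7·(t - 3)² + 40/21·(t - 3)³.
With (t - 3) = 1/4: S(13/4) = -13/8.

-1.6250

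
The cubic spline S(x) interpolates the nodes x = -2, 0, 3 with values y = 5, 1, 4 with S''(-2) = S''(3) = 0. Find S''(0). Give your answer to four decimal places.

1.8000

Write σ_i for S''(x_i). With h_i = 2, 3 and divided differences Δ_i = -2, 1, the continuity of S' gives the tridiagonal system
  2·σ_0 + 10·σ_1 + 3·σ_2 = 6(Δ_1 - Δ_0) = 18
Natural end conditions: σ_0 = σ_2 = 0.
Forward elimination and back-substitution give σ_0 = 0, σ_1 = 9/5, σ_2 = 0.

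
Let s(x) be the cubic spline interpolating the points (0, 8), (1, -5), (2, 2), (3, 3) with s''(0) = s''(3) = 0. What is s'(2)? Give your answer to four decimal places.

6.8667

Put σ_i = s'' at the i-th knot. Here h = (1, 1, 1) and Δ = (-13, 7, 1), so the interior equations h_(i-1)·σ_(i-1) + 2(h_(i-1)+h_i)·σ_i + h_i·σ_(i+1) = 6(Δ_i − Δ_(i-1)) read
  1·σ_0 + 4·σ_1 + 1·σ_2 = 6(Δ_1 - Δ_0) = 120
  1·σ_1 + 4·σ_2 + 1·σ_3 = 6(Δ_2 - Δ_1) = -36
Natural end conditions: σ_0 = σ_3 = 0.
Forward elimination and back-substitution give σ_0 = 0, σ_1 = 172/5, σ_2 = -88/5, σ_3 = 0.
On [2, 3], s'(x) = b_2 + 2c_2·(x - 2) + 3d_2·(x - 2)² with b_2 = Δ_2 - h_2(2σ_2 + σ_3)/6 = 103/15, c_2 = σ_2/2 = -44/5, d_2 = (σ_3 - σ_2)/(6h_2) = 44/15. So s'(2) = 103/15.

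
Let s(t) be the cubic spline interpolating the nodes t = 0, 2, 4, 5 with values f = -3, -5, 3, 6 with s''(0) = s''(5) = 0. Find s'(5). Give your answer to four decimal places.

With M_i denoting the second derivative at x_i, h_i = 2, 2, 1, and Δ_i = (y_(i+1) − y_i)/h_i = -1, 4, 3:
  2·M_0 + 8·M_1 + 2·M_2 = 6(Δ_1 - Δ_0) = 30
  2·M_1 + 6·M_2 + 1·M_3 = 6(Δ_2 - Δ_1) = -6
Natural end conditions: M_0 = M_3 = 0.
Solving: M_0 = 0, M_1 = 48/11, M_2 = -27/11, M_3 = 0.
On [4, 5], s'(t) = b_2 + 2c_2·(t - 4) + 3d_2·(t - 4)² with b_2 = Δ_2 - h_2(2M_2 + M_3)/6 = 42/11, c_2 = M_2/2 = -27/22, d_2 = (M_3 - M_2)/(6h_2) = 9/22. So s'(5) = 57/22.

2.5909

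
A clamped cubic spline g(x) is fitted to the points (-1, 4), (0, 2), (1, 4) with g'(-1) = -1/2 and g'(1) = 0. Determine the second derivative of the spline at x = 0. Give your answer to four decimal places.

11.5000

Put m_i = g'' at the i-th knot. Here h = (1, 1) and Δ = (-2, 2), so the interior equations h_(i-1)·m_(i-1) + 2(h_(i-1)+h_i)·m_i + h_i·m_(i+1) = 6(Δ_i − Δ_(i-1)) read
  1·m_0 + 4·m_1 + 1·m_2 = 6(Δ_1 - Δ_0) = 24
Clamped end conditions give two more equations: 2h_0·m_0 + h_0·m_1 = 6(Δ_0 - g'(-1)) = -9 and h_1·m_1 + 2h_1·m_2 = 6(g'(1) - Δ_1) = -12.
Hence m_0 = -41/4, m_1 = 23/2, m_2 = -47/4.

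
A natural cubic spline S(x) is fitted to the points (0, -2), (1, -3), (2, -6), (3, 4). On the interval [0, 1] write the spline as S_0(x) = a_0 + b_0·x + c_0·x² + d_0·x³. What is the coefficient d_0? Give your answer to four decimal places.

-1.4000

With m_i denoting the second derivative at x_i, h_i = 1, 1, 1, and Δ_i = (y_(i+1) − y_i)/h_i = -1, -3, 10:
  1·m_0 + 4·m_1 + 1·m_2 = 6(Δ_1 - Δ_0) = -12
  1·m_1 + 4·m_2 + 1·m_3 = 6(Δ_2 - Δ_1) = 78
Natural end conditions: m_0 = m_3 = 0.
Hence m_0 = 0, m_1 = -42/5, m_2 = 108/5, m_3 = 0.
On [0, 1], with S_0(x) = a_0 + b_0·x + c_0·x² + d_0·x³: c_0 = m_0/2 = 0, d_0 = (m_1 - m_0)/(6h_0) = -7/5, b_0 = Δ_0 - h_0(2m_0 + m_1)/6 = 2/5.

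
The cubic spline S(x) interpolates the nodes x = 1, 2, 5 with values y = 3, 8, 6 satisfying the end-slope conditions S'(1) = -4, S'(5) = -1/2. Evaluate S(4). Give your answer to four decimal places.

Put M_i = S'' at the i-th knot. Here h = (1, 3) and Δ = (5, -2/3), so the interior equations h_(i-1)·M_(i-1) + 2(h_(i-1)+h_i)·M_i + h_i·M_(i+1) = 6(Δ_i − Δ_(i-1)) read
  1·M_0 + 8·M_1 + 3·M_2 = 6(Δ_1 - Δ_0) = -34
Clamped end conditions give two more equations: 2h_0·M_0 + h_0·M_1 = 6(Δ_0 - S'(1)) = 54 and h_1·M_1 + 2h_1·M_2 = 6(S'(5) - Δ_1) = 1.
Solving: M_0 = 257/8, M_1 = -41/4, M_2 = 127/24.
On [2, 5], S(x) = 8 + 111/16·(x - 2) - 41/8·(x - 2)² + 373/432·(x - 2)³.
With (x - 2) = 2: S(4) = 1789/216.

8.2824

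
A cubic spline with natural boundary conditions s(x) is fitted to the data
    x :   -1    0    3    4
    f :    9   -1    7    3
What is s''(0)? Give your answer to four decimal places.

13.2364

Put M_i = s'' at the i-th knot. Here h = (1, 3, 1) and Δ = (-10, 8/3, -4), so the interior equations h_(i-1)·M_(i-1) + 2(h_(i-1)+h_i)·M_i + h_i·M_(i+1) = 6(Δ_i − Δ_(i-1)) read
  1·M_0 + 8·M_1 + 3·M_2 = 6(Δ_1 - Δ_0) = 76
  3·M_1 + 8·M_2 + 1·M_3 = 6(Δ_2 - Δ_1) = -40
Natural end conditions: M_0 = M_3 = 0.
Solving the tridiagonal system: M_0 = 0, M_1 = 728/55, M_2 = -548/55, M_3 = 0.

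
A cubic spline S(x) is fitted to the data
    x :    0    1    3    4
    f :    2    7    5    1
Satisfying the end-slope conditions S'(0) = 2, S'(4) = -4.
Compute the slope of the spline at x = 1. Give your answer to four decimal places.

4.4857

Put M_i = S'' at the i-th knot. Here h = (1, 2, 1) and Δ = (5, -1, -4), so the interior equations h_(i-1)·M_(i-1) + 2(h_(i-1)+h_i)·M_i + h_i·M_(i+1) = 6(Δ_i − Δ_(i-1)) read
  1·M_0 + 6·M_1 + 2·M_2 = 6(Δ_1 - Δ_0) = -36
  2·M_1 + 6·M_2 + 1·M_3 = 6(Δ_2 - Δ_1) = -18
Clamped end conditions give two more equations: 2h_0·M_0 + h_0·M_1 = 6(Δ_0 - S'(0)) = 18 and h_2·M_2 + 2h_2·M_3 = 6(S'(4) - Δ_2) = 0.
Solving: M_0 = 456/35, M_1 = -282/35, M_2 = -12/35, M_3 = 6/35.
On [1, 3], S'(x) = b_1 + 2c_1·(x - 1) + 3d_1·(x - 1)² with b_1 = Δ_1 - h_1(2M_1 + M_2)/6 = 157/35, c_1 = M_1/2 = -141/35, d_1 = (M_2 - M_1)/(6h_1) = 9/14. So S'(1) = 157/35.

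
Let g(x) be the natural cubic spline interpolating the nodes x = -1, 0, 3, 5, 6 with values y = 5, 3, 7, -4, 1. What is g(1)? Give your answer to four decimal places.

4.9436

Put m_i = g'' at the i-th knot. Here h = (1, 3, 2, 1) and Δ = (-2, 4/3, -11/2, 5), so the interior equations h_(i-1)·m_(i-1) + 2(h_(i-1)+h_i)·m_i + h_i·m_(i+1) = 6(Δ_i − Δ_(i-1)) read
  1·m_0 + 8·m_1 + 3·m_2 = 6(Δ_1 - Δ_0) = 20
  3·m_1 + 10·m_2 + 2·m_3 = 6(Δ_2 - Δ_1) = -41
  2·m_2 + 6·m_3 + 1·m_4 = 6(Δ_3 - Δ_2) = 63
Natural end conditions: m_0 = m_4 = 0.
Hence m_0 = 0, m_1 = 1118/197, m_2 = -1668/197, m_3 = 5249/394, m_4 = 0.
On [0, 3], g(x) = 3 - 64/591·x + 559/197·x² - 1393/1773·x³.
With x = 1: g(1) = 8765/1773.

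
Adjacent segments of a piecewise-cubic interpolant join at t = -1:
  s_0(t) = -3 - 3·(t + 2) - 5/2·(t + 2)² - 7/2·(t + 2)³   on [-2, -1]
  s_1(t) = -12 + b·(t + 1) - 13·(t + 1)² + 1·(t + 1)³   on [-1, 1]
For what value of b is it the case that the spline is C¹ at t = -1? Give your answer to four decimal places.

s_0'(t) = -3 - 5·(t + 2) - 21/2·(t + 2)², so s_0'(-1) = -37/2. On the right, s_1'(-1) = b, so b = -37/2.

-18.5000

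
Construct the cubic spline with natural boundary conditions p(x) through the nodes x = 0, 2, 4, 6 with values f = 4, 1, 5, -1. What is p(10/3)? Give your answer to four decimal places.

4.0765

Write M_i for p''(x_i). With h_i = 2, 2, 2 and divided differences Δ_i = -3/2, 2, -3, the continuity of p' gives the tridiagonal system
  2·M_0 + 8·M_1 + 2·M_2 = 6(Δ_1 - Δ_0) = 21
  2·M_1 + 8·M_2 + 2·M_3 = 6(Δ_2 - Δ_1) = -30
Natural end conditions: M_0 = M_3 = 0.
Hence M_0 = 0, M_1 = 19/5, M_2 = -47/10, M_3 = 0.
On [2, 4], p(x) = 1 + 31/30·(x - 2) + 19/10·(x - 2)² - 17/24·(x - 2)³.
With (x - 2) = 4/3: p(10/3) = 1651/405.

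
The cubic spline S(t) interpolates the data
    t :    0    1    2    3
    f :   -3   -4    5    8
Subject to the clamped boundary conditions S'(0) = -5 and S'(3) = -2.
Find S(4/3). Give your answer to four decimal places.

Write M_i for S''(x_i). With h_i = 1, 1, 1 and divided differences Δ_i = -1, 9, 3, the continuity of S' gives the tridiagonal system
  1·M_0 + 4·M_1 + 1·M_2 = 6(Δ_1 - Δ_0) = 60
  1·M_1 + 4·M_2 + 1·M_3 = 6(Δ_2 - Δ_1) = -36
Clamped end conditions give two more equations: 2h_0·M_0 + h_0·M_1 = 6(Δ_0 - S'(0)) = 24 and h_2·M_2 + 2h_2·M_3 = 6(S'(3) - Δ_2) = -30.
Solving: M_0 = 18/5, M_1 = 84/5, M_2 = -54/5, M_3 = -48/5.
On [1, 2], S(t) = -4 + 26/5·(t - 1) + 42/5·(t - 1)² - 23/5·(t - 1)³.
With (t - 1) = 1/3: S(4/3) = -203/135.

-1.5037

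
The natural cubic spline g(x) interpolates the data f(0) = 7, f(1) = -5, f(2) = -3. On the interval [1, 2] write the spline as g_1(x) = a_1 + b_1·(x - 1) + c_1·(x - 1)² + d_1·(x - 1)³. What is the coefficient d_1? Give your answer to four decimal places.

With M_i denoting the second derivative at x_i, h_i = 1, 1, and Δ_i = (y_(i+1) − y_i)/h_i = -12, 2:
  1·M_0 + 4·M_1 + 1·M_2 = 6(Δ_1 - Δ_0) = 84
Natural end conditions: M_0 = M_2 = 0.
Hence M_0 = 0, M_1 = 21, M_2 = 0.
On [1, 2], with g_1(x) = a_1 + b_1·(x - 1) + c_1·(x - 1)² + d_1·(x - 1)³: c_1 = M_1/2 = 21/2, d_1 = (M_2 - M_1)/(6h_1) = -7/2, b_1 = Δ_1 - h_1(2M_1 + M_2)/6 = -5.

-3.5000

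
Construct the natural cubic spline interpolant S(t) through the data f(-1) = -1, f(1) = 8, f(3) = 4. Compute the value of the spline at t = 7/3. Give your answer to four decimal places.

6.2963

With σ_i denoting the second derivative at x_i, h_i = 2, 2, and Δ_i = (y_(i+1) − y_i)/h_i = 9/2, -2:
  2·σ_0 + 8·σ_1 + 2·σ_2 = 6(Δ_1 - Δ_0) = -39
Natural end conditions: σ_0 = σ_2 = 0.
Solving: σ_0 = 0, σ_1 = -39/8, σ_2 = 0.
On [1, 3], S(t) = 8 + 5/4·(t - 1) - 39/16·(t - 1)² + 13/32·(t - 1)³.
With (t - 1) = 4/3: S(7/3) = 170/27.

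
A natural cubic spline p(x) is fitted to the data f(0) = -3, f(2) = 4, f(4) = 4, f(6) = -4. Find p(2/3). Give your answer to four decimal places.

-0.2716

Put M_i = p'' at the i-th knot. Here h = (2, 2, 2) and Δ = (7/2, 0, -4), so the interior equations h_(i-1)·M_(i-1) + 2(h_(i-1)+h_i)·M_i + h_i·M_(i+1) = 6(Δ_i − Δ_(i-1)) read
  2·M_0 + 8·M_1 + 2·M_2 = 6(Δ_1 - Δ_0) = -21
  2·M_1 + 8·M_2 + 2·M_3 = 6(Δ_2 - Δ_1) = -24
Natural end conditions: M_0 = M_3 = 0.
Forward elimination and back-substitution give M_0 = 0, M_1 = -2, M_2 = -5/2, M_3 = 0.
On [0, 2], p(x) = -3 + 25/6·x + 0·x² - 1/6·x³.
With x = 2/3: p(2/3) = -22/81.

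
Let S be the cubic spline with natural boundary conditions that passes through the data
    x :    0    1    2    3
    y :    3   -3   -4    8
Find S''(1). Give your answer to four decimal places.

2.8000

Write M_i for S''(x_i). With h_i = 1, 1, 1 and divided differences Δ_i = -6, -1, 12, the continuity of S' gives the tridiagonal system
  1·M_0 + 4·M_1 + 1·M_2 = 6(Δ_1 - Δ_0) = 30
  1·M_1 + 4·M_2 + 1·M_3 = 6(Δ_2 - Δ_1) = 78
Natural end conditions: M_0 = M_3 = 0.
Solving: M_0 = 0, M_1 = 14/5, M_2 = 94/5, M_3 = 0.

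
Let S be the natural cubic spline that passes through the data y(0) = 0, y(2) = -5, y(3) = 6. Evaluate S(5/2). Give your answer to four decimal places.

Let M_i = S''(x_i). Step sizes h_i = 2, 1; slopes of the chords Δ_i = (y_(i+1) - y_i)/h_i = -5/2, 11.
  2·M_0 + 6·M_1 + 1·M_2 = 6(Δ_1 - Δ_0) = 81
Natural end conditions: M_0 = M_2 = 0.
Solving the tridiagonal system: M_0 = 0, M_1 = 27/2, M_2 = 0.
On [2, 3], S(t) = -5 + 13/2·(t - 2) + 27/4·(t - 2)² - 9/4·(t - 2)³.
With (t - 2) = 1/2: S(5/2) = -11/32.

-0.3438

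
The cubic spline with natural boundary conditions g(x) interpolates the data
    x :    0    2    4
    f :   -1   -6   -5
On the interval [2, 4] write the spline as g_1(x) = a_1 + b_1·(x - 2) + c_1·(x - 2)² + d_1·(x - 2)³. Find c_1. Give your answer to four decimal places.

Let M_i = g''(x_i). Step sizes h_i = 2, 2; slopes of the chords Δ_i = (y_(i+1) - y_i)/h_i = -5/2, 1/2.
  2·M_0 + 8·M_1 + 2·M_2 = 6(Δ_1 - Δ_0) = 18
Natural end conditions: M_0 = M_2 = 0.
Solving the tridiagonal system: M_0 = 0, M_1 = 9/4, M_2 = 0.
On [2, 4], with g_1(x) = a_1 + b_1·(x - 2) + c_1·(x - 2)² + d_1·(x - 2)³: c_1 = M_1/2 = 9/8, d_1 = (M_2 - M_1)/(6h_1) = -3/16, b_1 = Δ_1 - h_1(2M_1 + M_2)/6 = -1.

1.1250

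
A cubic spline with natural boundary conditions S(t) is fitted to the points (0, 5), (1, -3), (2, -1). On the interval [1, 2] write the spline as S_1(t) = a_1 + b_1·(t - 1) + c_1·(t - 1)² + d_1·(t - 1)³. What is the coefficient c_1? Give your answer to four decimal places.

7.5000

With M_i denoting the second derivative at x_i, h_i = 1, 1, and Δ_i = (y_(i+1) − y_i)/h_i = -8, 2:
  1·M_0 + 4·M_1 + 1·M_2 = 6(Δ_1 - Δ_0) = 60
Natural end conditions: M_0 = M_2 = 0.
Solving: M_0 = 0, M_1 = 15, M_2 = 0.
On [1, 2], with S_1(t) = a_1 + b_1·(t - 1) + c_1·(t - 1)² + d_1·(t - 1)³: c_1 = M_1/2 = 15/2, d_1 = (M_2 - M_1)/(6h_1) = -5/2, b_1 = Δ_1 - h_1(2M_1 + M_2)/6 = -3.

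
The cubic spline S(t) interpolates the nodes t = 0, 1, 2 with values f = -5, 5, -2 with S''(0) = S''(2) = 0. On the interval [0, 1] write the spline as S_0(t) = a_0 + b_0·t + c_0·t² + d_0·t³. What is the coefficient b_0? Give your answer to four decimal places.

14.2500

With M_i denoting the second derivative at x_i, h_i = 1, 1, and Δ_i = (y_(i+1) − y_i)/h_i = 10, -7:
  1·M_0 + 4·M_1 + 1·M_2 = 6(Δ_1 - Δ_0) = -102
Natural end conditions: M_0 = M_2 = 0.
Forward elimination and back-substitution give M_0 = 0, M_1 = -51/2, M_2 = 0.
On [0, 1], with S_0(t) = a_0 + b_0·t + c_0·t² + d_0·t³: c_0 = M_0/2 = 0, d_0 = (M_1 - M_0)/(6h_0) = -17/4, b_0 = Δ_0 - h_0(2M_0 + M_1)/6 = 57/4.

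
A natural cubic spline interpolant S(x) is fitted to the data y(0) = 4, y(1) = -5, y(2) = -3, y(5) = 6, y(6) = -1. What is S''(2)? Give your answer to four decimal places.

Let M_i = S''(x_i). Step sizes h_i = 1, 1, 3, 1; slopes of the chords Δ_i = (y_(i+1) - y_i)/h_i = -9, 2, 3, -7.
  1·M_0 + 4·M_1 + 1·M_2 = 6(Δ_1 - Δ_0) = 66
  1·M_1 + 8·M_2 + 3·M_3 = 6(Δ_2 - Δ_1) = 6
  3·M_2 + 8·M_3 + 1·M_4 = 6(Δ_3 - Δ_2) = -60
Natural end conditions: M_0 = M_4 = 0.
Forward elimination and back-substitution give M_0 = 0, M_1 = 1701/106, M_2 = 96/53, M_3 = -867/106, M_4 = 0.

1.8113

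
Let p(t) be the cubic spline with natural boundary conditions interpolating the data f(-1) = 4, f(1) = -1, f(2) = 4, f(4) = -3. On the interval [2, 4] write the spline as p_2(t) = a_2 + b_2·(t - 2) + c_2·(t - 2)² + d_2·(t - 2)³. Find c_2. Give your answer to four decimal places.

-5.0143

Put M_i = p'' at the i-th knot. Here h = (2, 1, 2) and Δ = (-5/2, 5, -7/2), so the interior equations h_(i-1)·M_(i-1) + 2(h_(i-1)+h_i)·M_i + h_i·M_(i+1) = 6(Δ_i − Δ_(i-1)) read
  2·M_0 + 6·M_1 + 1·M_2 = 6(Δ_1 - Δ_0) = 45
  1·M_1 + 6·M_2 + 2·M_3 = 6(Δ_2 - Δ_1) = -51
Natural end conditions: M_0 = M_3 = 0.
Forward elimination and back-substitution give M_0 = 0, M_1 = 321/35, M_2 = -351/35, M_3 = 0.
On [2, 4], with p_2(t) = a_2 + b_2·(t - 2) + c_2·(t - 2)² + d_2·(t - 2)³: c_2 = M_2/2 = -351/70, d_2 = (M_3 - M_2)/(6h_2) = 117/140, b_2 = Δ_2 - h_2(2M_2 + M_3)/6 = 223/70.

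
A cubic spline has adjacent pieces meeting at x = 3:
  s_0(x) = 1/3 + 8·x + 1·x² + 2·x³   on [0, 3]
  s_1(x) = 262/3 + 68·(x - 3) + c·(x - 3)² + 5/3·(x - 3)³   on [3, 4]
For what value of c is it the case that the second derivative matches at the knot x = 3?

s_0''(x) = 2 + 12·x, so s_0''(3) = 38. On the right, s_1''(3) = 2c, so c = 19.

19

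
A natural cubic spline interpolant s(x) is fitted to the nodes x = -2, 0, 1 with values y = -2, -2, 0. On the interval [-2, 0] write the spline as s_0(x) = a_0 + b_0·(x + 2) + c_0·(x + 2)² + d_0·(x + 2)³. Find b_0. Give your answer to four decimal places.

With σ_i denoting the second derivative at x_i, h_i = 2, 1, and Δ_i = (y_(i+1) − y_i)/h_i = 0, 2:
  2·σ_0 + 6·σ_1 + 1·σ_2 = 6(Δ_1 - Δ_0) = 12
Natural end conditions: σ_0 = σ_2 = 0.
Solving the tridiagonal system: σ_0 = 0, σ_1 = 2, σ_2 = 0.
On [-2, 0], with s_0(x) = a_0 + b_0·(x + 2) + c_0·(x + 2)² + d_0·(x + 2)³: c_0 = σ_0/2 = 0, d_0 = (σ_1 - σ_0)/(6h_0) = 1/6, b_0 = Δ_0 - h_0(2σ_0 + σ_1)/6 = -2/3.

-0.6667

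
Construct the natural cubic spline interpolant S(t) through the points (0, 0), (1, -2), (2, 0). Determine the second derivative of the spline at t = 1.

6

Write M_i for S''(x_i). With h_i = 1, 1 and divided differences Δ_i = -2, 2, the continuity of S' gives the tridiagonal system
  1·M_0 + 4·M_1 + 1·M_2 = 6(Δ_1 - Δ_0) = 24
Natural end conditions: M_0 = M_2 = 0.
Hence M_0 = 0, M_1 = 6, M_2 = 0.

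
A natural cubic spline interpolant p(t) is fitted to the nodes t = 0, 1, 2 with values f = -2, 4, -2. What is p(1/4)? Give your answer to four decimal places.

0.2031

Let M_i = p''(x_i). Step sizes h_i = 1, 1; slopes of the chords Δ_i = (y_(i+1) - y_i)/h_i = 6, -6.
  1·M_0 + 4·M_1 + 1·M_2 = 6(Δ_1 - Δ_0) = -72
Natural end conditions: M_0 = M_2 = 0.
Solving the tridiagonal system: M_0 = 0, M_1 = -18, M_2 = 0.
On [0, 1], p(t) = -2 + 9·t + 0·t² - 3·t³.
With t = 1/4: p(1/4) = 13/64.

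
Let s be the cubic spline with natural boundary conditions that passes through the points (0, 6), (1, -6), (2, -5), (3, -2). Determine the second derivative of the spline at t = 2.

-2

With σ_i denoting the second derivative at x_i, h_i = 1, 1, 1, and Δ_i = (y_(i+1) − y_i)/h_i = -12, 1, 3:
  1·σ_0 + 4·σ_1 + 1·σ_2 = 6(Δ_1 - Δ_0) = 78
  1·σ_1 + 4·σ_2 + 1·σ_3 = 6(Δ_2 - Δ_1) = 12
Natural end conditions: σ_0 = σ_3 = 0.
Solving the tridiagonal system: σ_0 = 0, σ_1 = 20, σ_2 = -2, σ_3 = 0.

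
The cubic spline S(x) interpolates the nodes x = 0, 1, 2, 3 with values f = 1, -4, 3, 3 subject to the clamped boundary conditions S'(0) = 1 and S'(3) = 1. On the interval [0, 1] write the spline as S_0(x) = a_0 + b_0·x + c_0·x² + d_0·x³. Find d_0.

With σ_i denoting the second derivative at x_i, h_i = 1, 1, 1, and Δ_i = (y_(i+1) − y_i)/h_i = -5, 7, 0:
  1·σ_0 + 4·σ_1 + 1·σ_2 = 6(Δ_1 - Δ_0) = 72
  1·σ_1 + 4·σ_2 + 1·σ_3 = 6(Δ_2 - Δ_1) = -42
Clamped end conditions give two more equations: 2h_0·σ_0 + h_0·σ_1 = 6(Δ_0 - S'(0)) = -36 and h_2·σ_2 + 2h_2·σ_3 = 6(S'(3) - Δ_2) = 6.
Solving the tridiagonal system: σ_0 = -34, σ_1 = 32, σ_2 = -22, σ_3 = 14.
On [0, 1], with S_0(x) = a_0 + b_0·x + c_0·x² + d_0·x³: c_0 = σ_0/2 = -17, d_0 = (σ_1 - σ_0)/(6h_0) = 11, b_0 = Δ_0 - h_0(2σ_0 + σ_1)/6 = 1.

11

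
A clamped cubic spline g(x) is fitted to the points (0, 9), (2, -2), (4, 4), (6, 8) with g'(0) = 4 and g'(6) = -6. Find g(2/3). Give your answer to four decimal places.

7.9951

Let M_i = g''(x_i). Step sizes h_i = 2, 2, 2; slopes of the chords Δ_i = (y_(i+1) - y_i)/h_i = -11/2, 3, 2.
  2·M_0 + 8·M_1 + 2·M_2 = 6(Δ_1 - Δ_0) = 51
  2·M_1 + 8·M_2 + 2·M_3 = 6(Δ_2 - Δ_1) = -6
Clamped end conditions give two more equations: 2h_0·M_0 + h_0·M_1 = 6(Δ_0 - g'(0)) = -57 and h_2·M_2 + 2h_2·M_3 = 6(g'(6) - Δ_2) = -48.
Forward elimination and back-substitution give M_0 = -601/30, M_1 = 347/30, M_2 = -11/15, M_3 = -349/30.
On [0, 2], g(x) = 9 + 4·x - 601/60·x² + 79/30·x³.
With x = 2/3: g(2/3) = 3238/405.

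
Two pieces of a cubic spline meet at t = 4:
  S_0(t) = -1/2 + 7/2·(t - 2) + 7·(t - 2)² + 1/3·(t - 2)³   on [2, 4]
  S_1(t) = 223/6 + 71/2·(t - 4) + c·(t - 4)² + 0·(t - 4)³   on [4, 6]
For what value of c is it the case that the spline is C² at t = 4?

S_0''(t) = 14 + 2·(t - 2), so S_0''(4) = 18. On the right, S_1''(4) = 2c, so c = 9.

9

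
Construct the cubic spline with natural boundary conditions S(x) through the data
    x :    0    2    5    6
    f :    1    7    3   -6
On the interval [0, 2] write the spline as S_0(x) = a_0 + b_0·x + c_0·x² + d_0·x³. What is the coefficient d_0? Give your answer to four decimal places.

With M_i denoting the second derivative at x_i, h_i = 2, 3, 1, and Δ_i = (y_(i+1) − y_i)/h_i = 3, -4/3, -9:
  2·M_0 + 10·M_1 + 3·M_2 = 6(Δ_1 - Δ_0) = -26
  3·M_1 + 8·M_2 + 1·M_3 = 6(Δ_2 - Δ_1) = -46
Natural end conditions: M_0 = M_3 = 0.
Forward elimination and back-substitution give M_0 = 0, M_1 = -70/71, M_2 = -382/71, M_3 = 0.
On [0, 2], with S_0(x) = a_0 + b_0·x + c_0·x² + d_0·x³: c_0 = M_0/2 = 0, d_0 = (M_1 - M_0)/(6h_0) = -35/426, b_0 = Δ_0 - h_0(2M_0 + M_1)/6 = 709/213.

-0.0822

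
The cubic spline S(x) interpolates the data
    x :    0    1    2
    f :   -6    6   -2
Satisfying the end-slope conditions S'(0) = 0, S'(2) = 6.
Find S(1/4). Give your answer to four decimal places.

-4.1953

Write m_i for S''(x_i). With h_i = 1, 1 and divided differences Δ_i = 12, -8, the continuity of S' gives the tridiagonal system
  1·m_0 + 4·m_1 + 1·m_2 = 6(Δ_1 - Δ_0) = -120
Clamped end conditions give two more equations: 2h_0·m_0 + h_0·m_1 = 6(Δ_0 - S'(0)) = 72 and h_1·m_1 + 2h_1·m_2 = 6(S'(2) - Δ_1) = 84.
Solving the tridiagonal system: m_0 = 69, m_1 = -66, m_2 = 75.
On [0, 1], S(x) = -6 + 0·x + 69/2·x² - 45/2·x³.
With x = 1/4: S(1/4) = -537/128.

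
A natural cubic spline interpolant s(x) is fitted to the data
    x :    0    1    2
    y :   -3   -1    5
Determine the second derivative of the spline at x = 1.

6

With M_i denoting the second derivative at x_i, h_i = 1, 1, and Δ_i = (y_(i+1) − y_i)/h_i = 2, 6:
  1·M_0 + 4·M_1 + 1·M_2 = 6(Δ_1 - Δ_0) = 24
Natural end conditions: M_0 = M_2 = 0.
Solving: M_0 = 0, M_1 = 6, M_2 = 0.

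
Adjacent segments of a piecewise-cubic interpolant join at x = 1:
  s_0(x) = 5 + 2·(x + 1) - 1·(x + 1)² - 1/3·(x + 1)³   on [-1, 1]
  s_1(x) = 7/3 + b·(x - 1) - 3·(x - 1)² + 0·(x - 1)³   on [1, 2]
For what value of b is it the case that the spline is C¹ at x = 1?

s_0'(x) = 2 - 2·(x + 1) - 1·(x + 1)², so s_0'(1) = -6. On the right, s_1'(1) = b, so b = -6.

-6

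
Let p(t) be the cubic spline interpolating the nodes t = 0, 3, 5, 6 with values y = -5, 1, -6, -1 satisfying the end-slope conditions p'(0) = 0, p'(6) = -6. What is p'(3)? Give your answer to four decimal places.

Let M_i = p''(x_i). Step sizes h_i = 3, 2, 1; slopes of the chords Δ_i = (y_(i+1) - y_i)/h_i = 2, -7/2, 5.
  3·M_0 + 10·M_1 + 2·M_2 = 6(Δ_1 - Δ_0) = -33
  2·M_1 + 6·M_2 + 1·M_3 = 6(Δ_2 - Δ_1) = 51
Clamped end conditions give two more equations: 2h_0·M_0 + h_0·M_1 = 6(Δ_0 - p'(0)) = 12 and h_2·M_2 + 2h_2·M_3 = 6(p'(6) - Δ_2) = -66.
Forward elimination and back-substitution give M_0 = 123/19, M_1 = -170/19, M_2 = 352/19, M_3 = -803/19.
On [3, 5], p'(t) = b_1 + 2c_1·(t - 3) + 3d_1·(t - 3)² with b_1 = Δ_1 - h_1(2M_1 + M_2)/6 = -141/38, c_1 = M_1/2 = -85/19, d_1 = (M_2 - M_1)/(6h_1) = 87/38. So p'(3) = -141/38.

-3.7105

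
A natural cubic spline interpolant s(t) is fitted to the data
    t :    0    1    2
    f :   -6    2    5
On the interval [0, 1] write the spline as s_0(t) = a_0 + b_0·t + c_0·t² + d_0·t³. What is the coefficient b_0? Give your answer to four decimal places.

Write M_i for s''(x_i). With h_i = 1, 1 and divided differences Δ_i = 8, 3, the continuity of s' gives the tridiagonal system
  1·M_0 + 4·M_1 + 1·M_2 = 6(Δ_1 - Δ_0) = -30
Natural end conditions: M_0 = M_2 = 0.
Solving: M_0 = 0, M_1 = -15/2, M_2 = 0.
On [0, 1], with s_0(t) = a_0 + b_0·t + c_0·t² + d_0·t³: c_0 = M_0/2 = 0, d_0 = (M_1 - M_0)/(6h_0) = -5/4, b_0 = Δ_0 - h_0(2M_0 + M_1)/6 = 37/4.

9.2500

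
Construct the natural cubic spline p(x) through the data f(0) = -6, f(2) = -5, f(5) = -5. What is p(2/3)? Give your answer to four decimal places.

Put M_i = p'' at the i-th knot. Here h = (2, 3) and Δ = (1/2, 0), so the interior equations h_(i-1)·M_(i-1) + 2(h_(i-1)+h_i)·M_i + h_i·M_(i+1) = 6(Δ_i − Δ_(i-1)) read
  2·M_0 + 10·M_1 + 3·M_2 = 6(Δ_1 - Δ_0) = -3
Natural end conditions: M_0 = M_2 = 0.
Solving: M_0 = 0, M_1 = -3/10, M_2 = 0.
On [0, 2], p(x) = -6 + 3/5·x + 0·x² - 1/40·x³.
With x = 2/3: p(2/3) = -757/135.

-5.6074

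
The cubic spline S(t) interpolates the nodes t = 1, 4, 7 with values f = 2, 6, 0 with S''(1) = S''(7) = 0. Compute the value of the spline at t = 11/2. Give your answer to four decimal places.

Put σ_i = S'' at the i-th knot. Here h = (3, 3) and Δ = (4/3, -2), so the interior equations h_(i-1)·σ_(i-1) + 2(h_(i-1)+h_i)·σ_i + h_i·σ_(i+1) = 6(Δ_i − Δ_(i-1)) read
  3·σ_0 + 12·σ_1 + 3·σ_2 = 6(Δ_1 - Δ_0) = -20
Natural end conditions: σ_0 = σ_2 = 0.
Hence σ_0 = 0, σ_1 = -5/3, σ_2 = 0.
On [4, 7], S(t) = 6 - 1/3·(t - 4) - 5/6·(t - 4)² + 5/54·(t - 4)³.
With (t - 4) = 3/2: S(11/2) = 63/16.

3.9375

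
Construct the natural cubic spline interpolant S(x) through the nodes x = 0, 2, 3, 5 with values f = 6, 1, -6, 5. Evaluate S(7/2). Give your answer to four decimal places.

Let M_i = S''(x_i). Step sizes h_i = 2, 1, 2; slopes of the chords Δ_i = (y_(i+1) - y_i)/h_i = -5/2, -7, 11/2.
  2·M_0 + 6·M_1 + 1·M_2 = 6(Δ_1 - Δ_0) = -27
  1·M_1 + 6·M_2 + 2·M_3 = 6(Δ_2 - Δ_1) = 75
Natural end conditions: M_0 = M_3 = 0.
Hence M_0 = 0, M_1 = -237/35, M_2 = 477/35, M_3 = 0.
On [3, 5], S(x) = -6 - 251/70·(x - 3) + 477/70·(x - 3)² - 159/140·(x - 3)³.
With (x - 3) = 1/2: S(7/2) = -997/160.

-6.2313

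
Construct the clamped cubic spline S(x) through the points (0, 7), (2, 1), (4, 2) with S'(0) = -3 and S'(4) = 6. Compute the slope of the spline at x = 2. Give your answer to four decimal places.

Let M_i = S''(x_i). Step sizes h_i = 2, 2; slopes of the chords Δ_i = (y_(i+1) - y_i)/h_i = -3, 1/2.
  2·M_0 + 8·M_1 + 2·M_2 = 6(Δ_1 - Δ_0) = 21
Clamped end conditions give two more equations: 2h_0·M_0 + h_0·M_1 = 6(Δ_0 - S'(0)) = 0 and h_1·M_1 + 2h_1·M_2 = 6(S'(4) - Δ_1) = 33.
Hence M_0 = -3/8, M_1 = 3/4, M_2 = 63/8.
On [2, 4], S'(x) = b_1 + 2c_1·(x - 2) + 3d_1·(x - 2)² with b_1 = Δ_1 - h_1(2M_1 + M_2)/6 = -21/8, c_1 = M_1/2 = 3/8, d_1 = (M_2 - M_1)/(6h_1) = 19/32. So S'(2) = -21/8.

-2.6250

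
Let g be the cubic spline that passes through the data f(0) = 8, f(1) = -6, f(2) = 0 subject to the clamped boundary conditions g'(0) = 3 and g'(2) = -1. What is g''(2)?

Put σ_i = g'' at the i-th knot. Here h = (1, 1) and Δ = (-14, 6), so the interior equations h_(i-1)·σ_(i-1) + 2(h_(i-1)+h_i)·σ_i + h_i·σ_(i+1) = 6(Δ_i − Δ_(i-1)) read
  1·σ_0 + 4·σ_1 + 1·σ_2 = 6(Δ_1 - Δ_0) = 120
Clamped end conditions give two more equations: 2h_0·σ_0 + h_0·σ_1 = 6(Δ_0 - g'(0)) = -102 and h_1·σ_1 + 2h_1·σ_2 = 6(g'(2) - Δ_1) = -42.
Solving: σ_0 = -83, σ_1 = 64, σ_2 = -53.

-53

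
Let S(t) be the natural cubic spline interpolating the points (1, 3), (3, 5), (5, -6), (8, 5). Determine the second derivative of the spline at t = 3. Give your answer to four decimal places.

-6.5789

With M_i denoting the second derivative at x_i, h_i = 2, 2, 3, and Δ_i = (y_(i+1) − y_i)/h_i = 1, -11/2, 11/3:
  2·M_0 + 8·M_1 + 2·M_2 = 6(Δ_1 - Δ_0) = -39
  2·M_1 + 10·M_2 + 3·M_3 = 6(Δ_2 - Δ_1) = 55
Natural end conditions: M_0 = M_3 = 0.
Solving the tridiagonal system: M_0 = 0, M_1 = -125/19, M_2 = 259/38, M_3 = 0.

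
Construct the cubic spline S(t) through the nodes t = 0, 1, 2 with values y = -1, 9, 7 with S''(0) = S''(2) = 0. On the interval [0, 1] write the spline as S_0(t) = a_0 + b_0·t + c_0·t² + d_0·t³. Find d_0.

Let m_i = S''(x_i). Step sizes h_i = 1, 1; slopes of the chords Δ_i = (y_(i+1) - y_i)/h_i = 10, -2.
  1·m_0 + 4·m_1 + 1·m_2 = 6(Δ_1 - Δ_0) = -72
Natural end conditions: m_0 = m_2 = 0.
Solving: m_0 = 0, m_1 = -18, m_2 = 0.
On [0, 1], with S_0(t) = a_0 + b_0·t + c_0·t² + d_0·t³: c_0 = m_0/2 = 0, d_0 = (m_1 - m_0)/(6h_0) = -3, b_0 = Δ_0 - h_0(2m_0 + m_1)/6 = 13.

-3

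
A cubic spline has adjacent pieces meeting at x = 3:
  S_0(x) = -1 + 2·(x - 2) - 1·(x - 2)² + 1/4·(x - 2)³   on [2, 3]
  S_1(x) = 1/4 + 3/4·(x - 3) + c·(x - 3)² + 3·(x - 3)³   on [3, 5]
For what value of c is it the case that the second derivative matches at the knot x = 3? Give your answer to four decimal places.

S_0''(x) = -2 + 3/2·(x - 2), so S_0''(3) = -1/2. On the right, S_1''(3) = 2c, so c = -1/4.

-0.2500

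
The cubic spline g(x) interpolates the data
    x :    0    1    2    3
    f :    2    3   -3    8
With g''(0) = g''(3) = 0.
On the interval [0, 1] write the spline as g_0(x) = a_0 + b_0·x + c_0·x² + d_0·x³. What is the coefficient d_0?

Put m_i = g'' at the i-th knot. Here h = (1, 1, 1) and Δ = (1, -6, 11), so the interior equations h_(i-1)·m_(i-1) + 2(h_(i-1)+h_i)·m_i + h_i·m_(i+1) = 6(Δ_i − Δ_(i-1)) read
  1·m_0 + 4·m_1 + 1·m_2 = 6(Δ_1 - Δ_0) = -42
  1·m_1 + 4·m_2 + 1·m_3 = 6(Δ_2 - Δ_1) = 102
Natural end conditions: m_0 = m_3 = 0.
Solving: m_0 = 0, m_1 = -18, m_2 = 30, m_3 = 0.
On [0, 1], with g_0(x) = a_0 + b_0·x + c_0·x² + d_0·x³: c_0 = m_0/2 = 0, d_0 = (m_1 - m_0)/(6h_0) = -3, b_0 = Δ_0 - h_0(2m_0 + m_1)/6 = 4.

-3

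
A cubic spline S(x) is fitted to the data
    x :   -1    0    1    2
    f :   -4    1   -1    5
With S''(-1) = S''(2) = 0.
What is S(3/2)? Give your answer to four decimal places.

1.0250

With σ_i denoting the second derivative at x_i, h_i = 1, 1, 1, and Δ_i = (y_(i+1) − y_i)/h_i = 5, -2, 6:
  1·σ_0 + 4·σ_1 + 1·σ_2 = 6(Δ_1 - Δ_0) = -42
  1·σ_1 + 4·σ_2 + 1·σ_3 = 6(Δ_2 - Δ_1) = 48
Natural end conditions: σ_0 = σ_3 = 0.
Solving the tridiagonal system: σ_0 = 0, σ_1 = -72/5, σ_2 = 78/5, σ_3 = 0.
On [1, 2], S(x) = -1 + 4/5·(x - 1) + 39/5·(x - 1)² - 13/5·(x - 1)³.
With (x - 1) = 1/2: S(3/2) = 41/40.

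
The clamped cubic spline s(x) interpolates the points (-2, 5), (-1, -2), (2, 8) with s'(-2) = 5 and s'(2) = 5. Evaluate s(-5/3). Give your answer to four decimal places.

4.6019

Write m_i for s''(x_i). With h_i = 1, 3 and divided differences Δ_i = -7, 10/3, the continuity of s' gives the tridiagonal system
  1·m_0 + 8·m_1 + 3·m_2 = 6(Δ_1 - Δ_0) = 62
Clamped end conditions give two more equations: 2h_0·m_0 + h_0·m_1 = 6(Δ_0 - s'(-2)) = -72 and h_1·m_1 + 2h_1·m_2 = 6(s'(2) - Δ_1) = 10.
Solving: m_0 = -175/4, m_1 = 31/2, m_2 = -73/12.
On [-2, -1], s(x) = 5 + 5·(x + 2) - 175/8·(x + 2)² + 79/8·(x + 2)³.
With (x + 2) = 1/3: s(-5/3) = 497/108.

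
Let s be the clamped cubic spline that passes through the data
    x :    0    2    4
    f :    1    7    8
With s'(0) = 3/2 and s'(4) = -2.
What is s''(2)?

With σ_i denoting the second derivative at x_i, h_i = 2, 2, and Δ_i = (y_(i+1) − y_i)/h_i = 3, 1/2:
  2·σ_0 + 8·σ_1 + 2·σ_2 = 6(Δ_1 - Δ_0) = -15
Clamped end conditions give two more equations: 2h_0·σ_0 + h_0·σ_1 = 6(Δ_0 - s'(0)) = 9 and h_1·σ_1 + 2h_1·σ_2 = 6(s'(4) - Δ_1) = -15.
Forward elimination and back-substitution give σ_0 = 13/4, σ_1 = -2, σ_2 = -11/4.

-2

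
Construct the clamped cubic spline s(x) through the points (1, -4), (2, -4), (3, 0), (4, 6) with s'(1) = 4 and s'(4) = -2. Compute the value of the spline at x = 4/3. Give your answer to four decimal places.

Let m_i = s''(x_i). Step sizes h_i = 1, 1, 1; slopes of the chords Δ_i = (y_(i+1) - y_i)/h_i = 0, 4, 6.
  1·m_0 + 4·m_1 + 1·m_2 = 6(Δ_1 - Δ_0) = 24
  1·m_1 + 4·m_2 + 1·m_3 = 6(Δ_2 - Δ_1) = 12
Clamped end conditions give two more equations: 2h_0·m_0 + h_0·m_1 = 6(Δ_0 - s'(1)) = -24 and h_2·m_2 + 2h_2·m_3 = 6(s'(4) - Δ_2) = -48.
Solving: m_0 = -16, m_1 = 8, m_2 = 8, m_3 = -28.
On [1, 2], s(x) = -4 + 4·(x - 1) - 8·(x - 1)² + 4·(x - 1)³.
With (x - 1) = 1/3: s(4/3) = -92/27.

-3.4074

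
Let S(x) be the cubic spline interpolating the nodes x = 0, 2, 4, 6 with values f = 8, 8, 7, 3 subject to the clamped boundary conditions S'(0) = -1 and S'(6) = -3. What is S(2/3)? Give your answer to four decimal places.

Put m_i = S'' at the i-th knot. Here h = (2, 2, 2) and Δ = (0, -1/2, -2), so the interior equations h_(i-1)·m_(i-1) + 2(h_(i-1)+h_i)·m_i + h_i·m_(i+1) = 6(Δ_i − Δ_(i-1)) read
  2·m_0 + 8·m_1 + 2·m_2 = 6(Δ_1 - Δ_0) = -3
  2·m_1 + 8·m_2 + 2·m_3 = 6(Δ_2 - Δ_1) = -9
Clamped end conditions give two more equations: 2h_0·m_0 + h_0·m_1 = 6(Δ_0 - S'(0)) = 6 and h_2·m_2 + 2h_2·m_3 = 6(S'(6) - Δ_2) = -6.
Hence m_0 = 11/6, m_1 = -2/3, m_2 = -2/3, m_3 = -7/6.
On [0, 2], S(x) = 8 - 1·x + 11/12·x² - 5/24·x³.
With x = 2/3: S(2/3) = 622/81.

7.6790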